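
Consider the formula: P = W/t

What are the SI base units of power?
Units of each symbol in P = W/t:
  W (work): kg·m²/s²
  t (time): s  → in the denominator, contributes 1/s

Multiplying the contributions: [kg·m²/s²] · [1/s]
Adding exponents of each base unit: kg: 1, m: 2, s: -3
SI base units of power: kg·m²/s³

Answer: kg·m²/s³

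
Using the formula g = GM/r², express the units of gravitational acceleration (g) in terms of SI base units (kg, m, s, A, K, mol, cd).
Units of each symbol in g = GM/r²:
  G (gravitational constant): m³/(kg·s²)
  M (mass): kg
  r (distance): m  → to the power 2 in the denominator, contributes 1/m²

Multiplying the contributions: [m³/(kg·s²)] · [kg] · [1/m²]
Adding exponents of each base unit: m: 1, s: -2
SI base units of gravitational acceleration: m/s²

Answer: m/s²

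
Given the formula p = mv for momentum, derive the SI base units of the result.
Units of each symbol in p = mv:
  m (mass): kg
  v (velocity): m/s

Multiplying the contributions: [kg] · [m/s]
Adding exponents of each base unit: kg: 1, m: 1, s: -1
SI base units of momentum: kg·m/s

Answer: kg·m/s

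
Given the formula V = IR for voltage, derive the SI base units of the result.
Units of each symbol in V = IR:
  I (current): A
  R (resistance, in ohms): kg·m²/(s³·A²)

Multiplying the contributions: [A] · [kg·m²/(s³·A²)]
Adding exponents of each base unit: kg: 1, m: 2, s: -3, A: -1
SI base units of voltage: kg·m²/(s³·A)

Answer: kg·m²/(s³·A)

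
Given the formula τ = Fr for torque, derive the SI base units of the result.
Units of each symbol in τ = Fr:
  F (force): kg·m/s²
  r (lever arm): m

Multiplying the contributions: [kg·m/s²] · [m]
Adding exponents of each base unit: kg: 1, m: 2, s: -2
SI base units of torque: kg·m²/s²

Answer: kg·m²/s²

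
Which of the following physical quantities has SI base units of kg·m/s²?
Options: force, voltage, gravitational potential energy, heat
Checking the SI base units of each option:
  force (F = ma): kg·m/s²  ✓ matches
  voltage (V = IR): kg·m²/(s³·A)  ✗
  gravitational potential energy (U = -GMm/r): kg·m²/s²  ✗
  heat (Q = mcΔT): kg·m²/s²  ✗

Only force has units kg·m/s².

Answer: force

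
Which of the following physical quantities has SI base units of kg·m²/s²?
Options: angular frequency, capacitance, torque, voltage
Checking the SI base units of each option:
  angular frequency (ω = 2πf): 1/s  ✗
  capacitance (C = Q/V): s⁴·A²/(kg·m²)  ✗
  torque (τ = Fr): kg·m²/s²  ✓ matches
  voltage (V = IR): kg·m²/(s³·A)  ✗

Only torque has units kg·m²/s².

Answer: torque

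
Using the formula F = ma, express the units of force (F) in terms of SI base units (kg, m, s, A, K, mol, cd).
Units of each symbol in F = ma:
  m (mass): kg
  a (acceleration): m/s²

Multiplying the contributions: [kg] · [m/s²]
Adding exponents of each base unit: kg: 1, m: 1, s: -2
SI base units of force: kg·m/s²

Answer: kg·m/s²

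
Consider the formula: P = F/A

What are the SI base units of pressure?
Units of each symbol in P = F/A:
  F (force): kg·m/s²
  A (area): m²  → in the denominator, contributes 1/m²

Multiplying the contributions: [kg·m/s²] · [1/m²]
Adding exponents of each base unit: kg: 1, m: -1, s: -2
SI base units of pressure: kg/(m·s²)

Answer: kg/(m·s²)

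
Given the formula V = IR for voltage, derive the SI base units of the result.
Units of each symbol in V = IR:
  I (current): A
  R (resistance, in ohms): kg·m²/(s³·A²)

Multiplying the contributions: [A] · [kg·m²/(s³·A²)]
Adding exponents of each base unit: kg: 1, m: 2, s: -3, A: -1
SI base units of voltage: kg·m²/(s³·A)

Answer: kg·m²/(s³·A)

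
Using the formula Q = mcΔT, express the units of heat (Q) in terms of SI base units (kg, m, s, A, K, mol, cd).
Units of each symbol in Q = mcΔT:
  m (mass): kg
  c (specific heat capacity, in J/(kg·K)): m²/(s²·K)
  ΔT (temperature change): K

Multiplying the contributions: [kg] · [m²/(s²·K)] · [K]
Adding exponents of each base unit: kg: 1, m: 2, s: -2
SI base units of heat: kg·m²/s²

Answer: kg·m²/s²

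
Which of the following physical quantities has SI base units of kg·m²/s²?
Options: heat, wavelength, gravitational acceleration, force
Checking the SI base units of each option:
  heat (Q = mcΔT): kg·m²/s²  ✓ matches
  wavelength (λ = v/f): m  ✗
  gravitational acceleration (g = GM/r²): m/s²  ✗
  force (F = ma): kg·m/s²  ✗

Only heat has units kg·m²/s².

Answer: heat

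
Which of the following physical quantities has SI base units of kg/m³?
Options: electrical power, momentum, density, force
Checking the SI base units of each option:
  electrical power (P = IV): kg·m²/s³  ✗
  momentum (p = mv): kg·m/s  ✗
  density (ρ = m/V): kg/m³  ✓ matches
  force (F = ma): kg·m/s²  ✗

Only density has units kg/m³.

Answer: density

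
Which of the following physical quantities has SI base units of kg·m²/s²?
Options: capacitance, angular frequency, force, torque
Checking the SI base units of each option:
  capacitance (C = Q/V): s⁴·A²/(kg·m²)  ✗
  angular frequency (ω = 2πf): 1/s  ✗
  force (F = ma): kg·m/s²  ✗
  torque (τ = Fr): kg·m²/s²  ✓ matches

Only torque has units kg·m²/s².

Answer: torque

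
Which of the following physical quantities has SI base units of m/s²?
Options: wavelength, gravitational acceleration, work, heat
Checking the SI base units of each option:
  wavelength (λ = v/f): m  ✗
  gravitational acceleration (g = GM/r²): m/s²  ✓ matches
  work (W = Fd): kg·m²/s²  ✗
  heat (Q = mcΔT): kg·m²/s²  ✗

Only gravitational acceleration has units m/s².

Answer: gravitational acceleration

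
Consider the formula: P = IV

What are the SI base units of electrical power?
Units of each symbol in P = IV:
  I (current): A
  V (voltage, in volts): kg·m²/(s³·A)

Multiplying the contributions: [A] · [kg·m²/(s³·A)]
Adding exponents of each base unit: kg: 1, m: 2, s: -3
SI base units of electrical power: kg·m²/s³

Answer: kg·m²/s³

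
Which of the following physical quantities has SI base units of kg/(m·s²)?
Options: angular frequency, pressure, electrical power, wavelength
Checking the SI base units of each option:
  angular frequency (ω = 2πf): 1/s  ✗
  pressure (P = F/A): kg/(m·s²)  ✓ matches
  electrical power (P = IV): kg·m²/s³  ✗
  wavelength (λ = v/f): m  ✗

Only pressure has units kg/(m·s²).

Answer: pressure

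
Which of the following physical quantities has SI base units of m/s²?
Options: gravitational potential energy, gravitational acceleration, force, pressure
Checking the SI base units of each option:
  gravitational potential energy (U = -GMm/r): kg·m²/s²  ✗
  gravitational acceleration (g = GM/r²): m/s²  ✓ matches
  force (F = ma): kg·m/s²  ✗
  pressure (P = F/A): kg/(m·s²)  ✗

Only gravitational acceleration has units m/s².

Answer: gravitational acceleration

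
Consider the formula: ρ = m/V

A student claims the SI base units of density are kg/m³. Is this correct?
Units of each symbol in ρ = m/V:
  m (mass): kg
  V (volume): m³  → in the denominator, contributes 1/m³

Multiplying the contributions: [kg] · [1/m³]
Adding exponents of each base unit: kg: 1, m: -3
SI base units of density: kg/m³

The claimed units kg/m³ match the derived units, so the claim is correct.

Answer: Yes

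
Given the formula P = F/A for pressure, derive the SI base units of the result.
Units of each symbol in P = F/A:
  F (force): kg·m/s²
  A (area): m²  → in the denominator, contributes 1/m²

Multiplying the contributions: [kg·m/s²] · [1/m²]
Adding exponents of each base unit: kg: 1, m: -1, s: -2
SI base units of pressure: kg/(m·s²)

Answer: kg/(m·s²)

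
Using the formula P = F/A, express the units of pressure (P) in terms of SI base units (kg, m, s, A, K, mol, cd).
Units of each symbol in P = F/A:
  F (force): kg·m/s²
  A (area): m²  → in the denominator, contributes 1/m²

Multiplying the contributions: [kg·m/s²] · [1/m²]
Adding exponents of each base unit: kg: 1, m: -1, s: -2
SI base units of pressure: kg/(m·s²)

Answer: kg/(m·s²)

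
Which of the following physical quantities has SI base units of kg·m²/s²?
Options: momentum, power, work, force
Checking the SI base units of each option:
  momentum (p = mv): kg·m/s  ✗
  power (P = W/t): kg·m²/s³  ✗
  work (W = Fd): kg·m²/s²  ✓ matches
  force (F = ma): kg·m/s²  ✗

Only work has units kg·m²/s².

Answer: work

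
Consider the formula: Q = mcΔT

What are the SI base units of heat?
Units of each symbol in Q = mcΔT:
  m (mass): kg
  c (specific heat capacity, in J/(kg·K)): m²/(s²·K)
  ΔT (temperature change): K

Multiplying the contributions: [kg] · [m²/(s²·K)] · [K]
Adding exponents of each base unit: kg: 1, m: 2, s: -2
SI base units of heat: kg·m²/s²

Answer: kg·m²/s²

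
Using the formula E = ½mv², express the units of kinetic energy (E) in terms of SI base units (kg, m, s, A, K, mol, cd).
Units of each symbol in E = ½mv²:
  m (mass): kg
  v (speed): m/s  → to the power 2, contributes m²/s²
  The factor ½ is dimensionless.

Multiplying the contributions: [kg] · [m²/s²]
Adding exponents of each base unit: kg: 1, m: 2, s: -2
SI base units of kinetic energy: kg·m²/s²

Answer: kg·m²/s²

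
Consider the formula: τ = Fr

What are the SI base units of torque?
Units of each symbol in τ = Fr:
  F (force): kg·m/s²
  r (lever arm): m

Multiplying the contributions: [kg·m/s²] · [m]
Adding exponents of each base unit: kg: 1, m: 2, s: -2
SI base units of torque: kg·m²/s²

Answer: kg·m²/s²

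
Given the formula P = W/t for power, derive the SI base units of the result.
Units of each symbol in P = W/t:
  W (work): kg·m²/s²
  t (time): s  → in the denominator, contributes 1/s

Multiplying the contributions: [kg·m²/s²] · [1/s]
Adding exponents of each base unit: kg: 1, m: 2, s: -3
SI base units of power: kg·m²/s³

Answer: kg·m²/s³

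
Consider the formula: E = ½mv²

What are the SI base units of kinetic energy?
Units of each symbol in E = ½mv²:
  m (mass): kg
  v (speed): m/s  → to the power 2, contributes m²/s²
  The factor ½ is dimensionless.

Multiplying the contributions: [kg] · [m²/s²]
Adding exponents of each base unit: kg: 1, m: 2, s: -2
SI base units of kinetic energy: kg·m²/s²

Answer: kg·m²/s²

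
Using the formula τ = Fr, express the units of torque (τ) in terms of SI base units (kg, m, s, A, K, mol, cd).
Units of each symbol in τ = Fr:
  F (force): kg·m/s²
  r (lever arm): m

Multiplying the contributions: [kg·m/s²] · [m]
Adding exponents of each base unit: kg: 1, m: 2, s: -2
SI base units of torque: kg·m²/s²

Answer: kg·m²/s²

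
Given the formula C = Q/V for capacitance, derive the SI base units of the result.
Units of each symbol in C = Q/V:
  Q (charge, in coulombs): s·A
  V (voltage, in volts): kg·m²/(s³·A)  → in the denominator, contributes s³·A/(kg·m²)

Multiplying the contributions: [s·A] · [s³·A/(kg·m²)]
Adding exponents of each base unit: kg: -1, m: -2, s: 4, A: 2
SI base units of capacitance: s⁴·A²/(kg·m²)

Answer: s⁴·A²/(kg·m²)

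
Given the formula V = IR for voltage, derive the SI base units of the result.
Units of each symbol in V = IR:
  I (current): A
  R (resistance, in ohms): kg·m²/(s³·A²)

Multiplying the contributions: [A] · [kg·m²/(s³·A²)]
Adding exponents of each base unit: kg: 1, m: 2, s: -3, A: -1
SI base units of voltage: kg·m²/(s³·A)

Answer: kg·m²/(s³·A)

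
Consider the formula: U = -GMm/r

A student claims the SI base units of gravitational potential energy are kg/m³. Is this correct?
Units of each symbol in U = -GMm/r:
  G (gravitational constant): m³/(kg·s²)
  M (mass): kg
  m (mass): kg
  r (distance): m  → in the denominator, contributes 1/m
  The minus sign does not affect the units.

Multiplying the contributions: [m³/(kg·s²)] · [kg] · [kg] · [1/m]
Adding exponents of each base unit: kg: 1, m: 2, s: -2
SI base units of gravitational potential energy: kg·m²/s²

The claimed units kg/m³ (exponents kg: 1, m: -3) do not match the derived units kg·m²/s² (exponents kg: 1, m: 2, s: -2), so the claim is incorrect.

Answer: No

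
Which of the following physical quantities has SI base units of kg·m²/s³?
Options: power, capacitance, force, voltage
Checking the SI base units of each option:
  power (P = W/t): kg·m²/s³  ✓ matches
  capacitance (C = Q/V): s⁴·A²/(kg·m²)  ✗
  force (F = ma): kg·m/s²  ✗
  voltage (V = IR): kg·m²/(s³·A)  ✗

Only power has units kg·m²/s³.

Answer: power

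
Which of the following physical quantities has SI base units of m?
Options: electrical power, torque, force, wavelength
Checking the SI base units of each option:
  electrical power (P = IV): kg·m²/s³  ✗
  torque (τ = Fr): kg·m²/s²  ✗
  force (F = ma): kg·m/s²  ✗
  wavelength (λ = v/f): m  ✓ matches

Only wavelength has units m.

Answer: wavelength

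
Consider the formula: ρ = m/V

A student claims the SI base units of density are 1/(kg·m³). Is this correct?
Units of each symbol in ρ = m/V:
  m (mass): kg
  V (volume): m³  → in the denominator, contributes 1/m³

Multiplying the contributions: [kg] · [1/m³]
Adding exponents of each base unit: kg: 1, m: -3
SI base units of density: kg/m³

The claimed units 1/(kg·m³) (exponents kg: -1, m: -3) do not match the derived units kg/m³ (exponents kg: 1, m: -3), so the claim is incorrect.

Answer: No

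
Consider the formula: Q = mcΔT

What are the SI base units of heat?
Units of each symbol in Q = mcΔT:
  m (mass): kg
  c (specific heat capacity, in J/(kg·K)): m²/(s²·K)
  ΔT (temperature change): K

Multiplying the contributions: [kg] · [m²/(s²·K)] · [K]
Adding exponents of each base unit: kg: 1, m: 2, s: -2
SI base units of heat: kg·m²/s²

Answer: kg·m²/s²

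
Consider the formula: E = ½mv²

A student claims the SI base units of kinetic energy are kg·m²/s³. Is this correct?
Units of each symbol in E = ½mv²:
  m (mass): kg
  v (speed): m/s  → to the power 2, contributes m²/s²
  The factor ½ is dimensionless.

Multiplying the contributions: [kg] · [m²/s²]
Adding exponents of each base unit: kg: 1, m: 2, s: -2
SI base units of kinetic energy: kg·m²/s²

The claimed units kg·m²/s³ (exponents kg: 1, m: 2, s: -3) do not match the derived units kg·m²/s² (exponents kg: 1, m: 2, s: -2), so the claim is incorrect.

Answer: No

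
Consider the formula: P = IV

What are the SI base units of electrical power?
Units of each symbol in P = IV:
  I (current): A
  V (voltage, in volts): kg·m²/(s³·A)

Multiplying the contributions: [A] · [kg·m²/(s³·A)]
Adding exponents of each base unit: kg: 1, m: 2, s: -3
SI base units of electrical power: kg·m²/s³

Answer: kg·m²/s³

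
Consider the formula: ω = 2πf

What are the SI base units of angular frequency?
Units of each symbol in ω = 2πf:
  f (frequency): 1/s
  The factor 2π is dimensionless.

Multiplying the contributions: [1/s]
Adding exponents of each base unit: s: -1
SI base units of angular frequency: 1/s

Answer: 1/s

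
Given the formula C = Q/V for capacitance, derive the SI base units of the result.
Units of each symbol in C = Q/V:
  Q (charge, in coulombs): s·A
  V (voltage, in volts): kg·m²/(s³·A)  → in the denominator, contributes s³·A/(kg·m²)

Multiplying the contributions: [s·A] · [s³·A/(kg·m²)]
Adding exponents of each base unit: kg: -1, m: -2, s: 4, A: 2
SI base units of capacitance: s⁴·A²/(kg·m²)

Answer: s⁴·A²/(kg·m²)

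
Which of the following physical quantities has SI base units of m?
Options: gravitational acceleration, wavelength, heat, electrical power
Checking the SI base units of each option:
  gravitational acceleration (g = GM/r²): m/s²  ✗
  wavelength (λ = v/f): m  ✓ matches
  heat (Q = mcΔT): kg·m²/s²  ✗
  electrical power (P = IV): kg·m²/s³  ✗

Only wavelength has units m.

Answer: wavelength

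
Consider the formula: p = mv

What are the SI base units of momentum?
Units of each symbol in p = mv:
  m (mass): kg
  v (velocity): m/s

Multiplying the contributions: [kg] · [m/s]
Adding exponents of each base unit: kg: 1, m: 1, s: -1
SI base units of momentum: kg·m/s

Answer: kg·m/s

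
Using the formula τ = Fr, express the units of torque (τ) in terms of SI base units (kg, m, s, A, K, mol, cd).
Units of each symbol in τ = Fr:
  F (force): kg·m/s²
  r (lever arm): m

Multiplying the contributions: [kg·m/s²] · [m]
Adding exponents of each base unit: kg: 1, m: 2, s: -2
SI base units of torque: kg·m²/s²

Answer: kg·m²/s²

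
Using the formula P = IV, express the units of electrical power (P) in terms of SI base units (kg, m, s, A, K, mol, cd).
Units of each symbol in P = IV:
  I (current): A
  V (voltage, in volts): kg·m²/(s³·A)

Multiplying the contributions: [A] · [kg·m²/(s³·A)]
Adding exponents of each base unit: kg: 1, m: 2, s: -3
SI base units of electrical power: kg·m²/s³

Answer: kg·m²/s³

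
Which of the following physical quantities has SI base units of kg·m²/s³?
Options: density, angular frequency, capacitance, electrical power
Checking the SI base units of each option:
  density (ρ = m/V): kg/m³  ✗
  angular frequency (ω = 2πf): 1/s  ✗
  capacitance (C = Q/V): s⁴·A²/(kg·m²)  ✗
  electrical power (P = IV): kg·m²/s³  ✓ matches

Only electrical power has units kg·m²/s³.

Answer: electrical power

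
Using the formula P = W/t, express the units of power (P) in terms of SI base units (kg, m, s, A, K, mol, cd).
Units of each symbol in P = W/t:
  W (work): kg·m²/s²
  t (time): s  → in the denominator, contributes 1/s

Multiplying the contributions: [kg·m²/s²] · [1/s]
Adding exponents of each base unit: kg: 1, m: 2, s: -3
SI base units of power: kg·m²/s³

Answer: kg·m²/s³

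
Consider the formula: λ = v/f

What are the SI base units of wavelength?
Units of each symbol in λ = v/f:
  v (wave speed): m/s
  f (frequency): 1/s  → in the denominator, contributes s

Multiplying the contributions: [m/s] · [s]
Adding exponents of each base unit: m: 1
SI base units of wavelength: m

Answer: m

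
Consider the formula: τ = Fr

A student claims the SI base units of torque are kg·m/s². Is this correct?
Units of each symbol in τ = Fr:
  F (force): kg·m/s²
  r (lever arm): m

Multiplying the contributions: [kg·m/s²] · [m]
Adding exponents of each base unit: kg: 1, m: 2, s: -2
SI base units of torque: kg·m²/s²

The claimed units kg·m/s² (exponents kg: 1, m: 1, s: -2) do not match the derived units kg·m²/s² (exponents kg: 1, m: 2, s: -2), so the claim is incorrect.

Answer: No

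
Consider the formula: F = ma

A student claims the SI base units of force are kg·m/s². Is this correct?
Units of each symbol in F = ma:
  m (mass): kg
  a (acceleration): m/s²

Multiplying the contributions: [kg] · [m/s²]
Adding exponents of each base unit: kg: 1, m: 1, s: -2
SI base units of force: kg·m/s²

The claimed units kg·m/s² match the derived units, so the claim is correct.

Answer: Yes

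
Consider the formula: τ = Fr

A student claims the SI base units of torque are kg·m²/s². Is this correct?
Units of each symbol in τ = Fr:
  F (force): kg·m/s²
  r (lever arm): m

Multiplying the contributions: [kg·m/s²] · [m]
Adding exponents of each base unit: kg: 1, m: 2, s: -2
SI base units of torque: kg·m²/s²

The claimed units kg·m²/s² match the derived units, so the claim is correct.

Answer: Yes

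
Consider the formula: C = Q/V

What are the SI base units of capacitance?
Units of each symbol in C = Q/V:
  Q (charge, in coulombs): s·A
  V (voltage, in volts): kg·m²/(s³·A)  → in the denominator, contributes s³·A/(kg·m²)

Multiplying the contributions: [s·A] · [s³·A/(kg·m²)]
Adding exponents of each base unit: kg: -1, m: -2, s: 4, A: 2
SI base units of capacitance: s⁴·A²/(kg·m²)

Answer: s⁴·A²/(kg·m²)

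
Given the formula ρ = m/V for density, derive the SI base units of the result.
Units of each symbol in ρ = m/V:
  m (mass): kg
  V (volume): m³  → in the denominator, contributes 1/m³

Multiplying the contributions: [kg] · [1/m³]
Adding exponents of each base unit: kg: 1, m: -3
SI base units of density: kg/m³

Answer: kg/m³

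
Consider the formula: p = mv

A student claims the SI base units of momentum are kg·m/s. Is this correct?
Units of each symbol in p = mv:
  m (mass): kg
  v (velocity): m/s

Multiplying the contributions: [kg] · [m/s]
Adding exponents of each base unit: kg: 1, m: 1, s: -1
SI base units of momentum: kg·m/s

The claimed units kg·m/s match the derived units, so the claim is correct.

Answer: Yes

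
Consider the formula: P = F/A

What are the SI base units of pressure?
Units of each symbol in P = F/A:
  F (force): kg·m/s²
  A (area): m²  → in the denominator, contributes 1/m²

Multiplying the contributions: [kg·m/s²] · [1/m²]
Adding exponents of each base unit: kg: 1, m: -1, s: -2
SI base units of pressure: kg/(m·s²)

Answer: kg/(m·s²)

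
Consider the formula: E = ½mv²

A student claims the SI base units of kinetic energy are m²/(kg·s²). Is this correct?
Units of each symbol in E = ½mv²:
  m (mass): kg
  v (speed): m/s  → to the power 2, contributes m²/s²
  The factor ½ is dimensionless.

Multiplying the contributions: [kg] · [m²/s²]
Adding exponents of each base unit: kg: 1, m: 2, s: -2
SI base units of kinetic energy: kg·m²/s²

The claimed units m²/(kg·s²) (exponents kg: -1, m: 2, s: -2) do not match the derived units kg·m²/s² (exponents kg: 1, m: 2, s: -2), so the claim is incorrect.

Answer: No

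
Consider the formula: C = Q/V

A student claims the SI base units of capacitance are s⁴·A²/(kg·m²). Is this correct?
Units of each symbol in C = Q/V:
  Q (charge, in coulombs): s·A
  V (voltage, in volts): kg·m²/(s³·A)  → in the denominator, contributes s³·A/(kg·m²)

Multiplying the contributions: [s·A] · [s³·A/(kg·m²)]
Adding exponents of each base unit: kg: -1, m: -2, s: 4, A: 2
SI base units of capacitance: s⁴·A²/(kg·m²)

The claimed units s⁴·A²/(kg·m²) match the derived units, so the claim is correct.

Answer: Yes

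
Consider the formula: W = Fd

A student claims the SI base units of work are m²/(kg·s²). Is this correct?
Units of each symbol in W = Fd:
  F (force): kg·m/s²
  d (displacement): m

Multiplying the contributions: [kg·m/s²] · [m]
Adding exponents of each base unit: kg: 1, m: 2, s: -2
SI base units of work: kg·m²/s²

The claimed units m²/(kg·s²) (exponents kg: -1, m: 2, s: -2) do not match the derived units kg·m²/s² (exponents kg: 1, m: 2, s: -2), so the claim is incorrect.

Answer: No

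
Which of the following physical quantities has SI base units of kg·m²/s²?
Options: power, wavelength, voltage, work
Checking the SI base units of each option:
  power (P = W/t): kg·m²/s³  ✗
  wavelength (λ = v/f): m  ✗
  voltage (V = IR): kg·m²/(s³·A)  ✗
  work (W = Fd): kg·m²/s²  ✓ matches

Only work has units kg·m²/s².

Answer: work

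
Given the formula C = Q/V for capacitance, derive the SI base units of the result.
Units of each symbol in C = Q/V:
  Q (charge, in coulombs): s·A
  V (voltage, in volts): kg·m²/(s³·A)  → in the denominator, contributes s³·A/(kg·m²)

Multiplying the contributions: [s·A] · [s³·A/(kg·m²)]
Adding exponents of each base unit: kg: -1, m: -2, s: 4, A: 2
SI base units of capacitance: s⁴·A²/(kg·m²)

Answer: s⁴·A²/(kg·m²)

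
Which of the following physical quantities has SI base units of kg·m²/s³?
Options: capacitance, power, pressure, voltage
Checking the SI base units of each option:
  capacitance (C = Q/V): s⁴·A²/(kg·m²)  ✗
  power (P = W/t): kg·m²/s³  ✓ matches
  pressure (P = F/A): kg/(m·s²)  ✗
  voltage (V = IR): kg·m²/(s³·A)  ✗

Only power has units kg·m²/s³.

Answer: power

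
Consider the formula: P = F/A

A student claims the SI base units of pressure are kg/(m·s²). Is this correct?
Units of each symbol in P = F/A:
  F (force): kg·m/s²
  A (area): m²  → in the denominator, contributes 1/m²

Multiplying the contributions: [kg·m/s²] · [1/m²]
Adding exponents of each base unit: kg: 1, m: -1, s: -2
SI base units of pressure: kg/(m·s²)

The claimed units kg/(m·s²) match the derived units, so the claim is correct.

Answer: Yes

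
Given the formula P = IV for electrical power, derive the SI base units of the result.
Units of each symbol in P = IV:
  I (current): A
  V (voltage, in volts): kg·m²/(s³·A)

Multiplying the contributions: [A] · [kg·m²/(s³·A)]
Adding exponents of each base unit: kg: 1, m: 2, s: -3
SI base units of electrical power: kg·m²/s³

Answer: kg·m²/s³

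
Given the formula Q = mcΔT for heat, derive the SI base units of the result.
Units of each symbol in Q = mcΔT:
  m (mass): kg
  c (specific heat capacity, in J/(kg·K)): m²/(s²·K)
  ΔT (temperature change): K

Multiplying the contributions: [kg] · [m²/(s²·K)] · [K]
Adding exponents of each base unit: kg: 1, m: 2, s: -2
SI base units of heat: kg·m²/s²

Answer: kg·m²/s²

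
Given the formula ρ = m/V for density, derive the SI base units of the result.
Units of each symbol in ρ = m/V:
  m (mass): kg
  V (volume): m³  → in the denominator, contributes 1/m³

Multiplying the contributions: [kg] · [1/m³]
Adding exponents of each base unit: kg: 1, m: -3
SI base units of density: kg/m³

Answer: kg/m³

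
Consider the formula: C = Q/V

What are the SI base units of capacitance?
Units of each symbol in C = Q/V:
  Q (charge, in coulombs): s·A
  V (voltage, in volts): kg·m²/(s³·A)  → in the denominator, contributes s³·A/(kg·m²)

Multiplying the contributions: [s·A] · [s³·A/(kg·m²)]
Adding exponents of each base unit: kg: -1, m: -2, s: 4, A: 2
SI base units of capacitance: s⁴·A²/(kg·m²)

Answer: s⁴·A²/(kg·m²)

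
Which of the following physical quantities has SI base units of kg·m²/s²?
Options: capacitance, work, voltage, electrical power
Checking the SI base units of each option:
  capacitance (C = Q/V): s⁴·A²/(kg·m²)  ✗
  work (W = Fd): kg·m²/s²  ✓ matches
  voltage (V = IR): kg·m²/(s³·A)  ✗
  electrical power (P = IV): kg·m²/s³  ✗

Only work has units kg·m²/s².

Answer: work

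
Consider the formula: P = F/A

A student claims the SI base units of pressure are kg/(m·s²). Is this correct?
Units of each symbol in P = F/A:
  F (force): kg·m/s²
  A (area): m²  → in the denominator, contributes 1/m²

Multiplying the contributions: [kg·m/s²] · [1/m²]
Adding exponents of each base unit: kg: 1, m: -1, s: -2
SI base units of pressure: kg/(m·s²)

The claimed units kg/(m·s²) match the derived units, so the claim is correct.

Answer: Yes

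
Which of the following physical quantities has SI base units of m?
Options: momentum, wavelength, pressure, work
Checking the SI base units of each option:
  momentum (p = mv): kg·m/s  ✗
  wavelength (λ = v/f): m  ✓ matches
  pressure (P = F/A): kg/(m·s²)  ✗
  work (W = Fd): kg·m²/s²  ✗

Only wavelength has units m.

Answer: wavelength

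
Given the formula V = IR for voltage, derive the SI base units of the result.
Units of each symbol in V = IR:
  I (current): A
  R (resistance, in ohms): kg·m²/(s³·A²)

Multiplying the contributions: [A] · [kg·m²/(s³·A²)]
Adding exponents of each base unit: kg: 1, m: 2, s: -3, A: -1
SI base units of voltage: kg·m²/(s³·A)

Answer: kg·m²/(s³·A)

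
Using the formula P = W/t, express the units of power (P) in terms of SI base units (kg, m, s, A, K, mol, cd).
Units of each symbol in P = W/t:
  W (work): kg·m²/s²
  t (time): s  → in the denominator, contributes 1/s

Multiplying the contributions: [kg·m²/s²] · [1/s]
Adding exponents of each base unit: kg: 1, m: 2, s: -3
SI base units of power: kg·m²/s³

Answer: kg·m²/s³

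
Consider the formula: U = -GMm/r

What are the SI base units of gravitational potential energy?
Units of each symbol in U = -GMm/r:
  G (gravitational constant): m³/(kg·s²)
  M (mass): kg
  m (mass): kg
  r (distance): m  → in the denominator, contributes 1/m
  The minus sign does not affect the units.

Multiplying the contributions: [m³/(kg·s²)] · [kg] · [kg] · [1/m]
Adding exponents of each base unit: kg: 1, m: 2, s: -2
SI base units of gravitational potential energy: kg·m²/s²

Answer: kg·m²/s²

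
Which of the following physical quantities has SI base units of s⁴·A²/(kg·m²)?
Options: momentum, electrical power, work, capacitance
Checking the SI base units of each option:
  momentum (p = mv): kg·m/s  ✗
  electrical power (P = IV): kg·m²/s³  ✗
  work (W = Fd): kg·m²/s²  ✗
  capacitance (C = Q/V): s⁴·A²/(kg·m²)  ✓ matches

Only capacitance has units s⁴·A²/(kg·m²).

Answer: capacitance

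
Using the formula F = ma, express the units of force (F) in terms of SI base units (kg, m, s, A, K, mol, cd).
Units of each symbol in F = ma:
  m (mass): kg
  a (acceleration): m/s²

Multiplying the contributions: [kg] · [m/s²]
Adding exponents of each base unit: kg: 1, m: 1, s: -2
SI base units of force: kg·m/s²

Answer: kg·m/s²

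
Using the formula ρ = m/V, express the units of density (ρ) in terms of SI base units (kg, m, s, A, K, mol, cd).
Units of each symbol in ρ = m/V:
  m (mass): kg
  V (volume): m³  → in the denominator, contributes 1/m³

Multiplying the contributions: [kg] · [1/m³]
Adding exponents of each base unit: kg: 1, m: -3
SI base units of density: kg/m³

Answer: kg/m³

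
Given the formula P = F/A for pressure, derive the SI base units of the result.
Units of each symbol in P = F/A:
  F (force): kg·m/s²
  A (area): m²  → in the denominator, contributes 1/m²

Multiplying the contributions: [kg·m/s²] · [1/m²]
Adding exponents of each base unit: kg: 1, m: -1, s: -2
SI base units of pressure: kg/(m·s²)

Answer: kg/(m·s²)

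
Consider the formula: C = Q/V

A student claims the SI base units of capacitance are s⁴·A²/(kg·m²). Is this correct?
Units of each symbol in C = Q/V:
  Q (charge, in coulombs): s·A
  V (voltage, in volts): kg·m²/(s³·A)  → in the denominator, contributes s³·A/(kg·m²)

Multiplying the contributions: [s·A] · [s³·A/(kg·m²)]
Adding exponents of each base unit: kg: -1, m: -2, s: 4, A: 2
SI base units of capacitance: s⁴·A²/(kg·m²)

The claimed units s⁴·A²/(kg·m²) match the derived units, so the claim is correct.

Answer: Yes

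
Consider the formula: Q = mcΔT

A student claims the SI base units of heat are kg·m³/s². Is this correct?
Units of each symbol in Q = mcΔT:
  m (mass): kg
  c (specific heat capacity, in J/(kg·K)): m²/(s²·K)
  ΔT (temperature change): K

Multiplying the contributions: [kg] · [m²/(s²·K)] · [K]
Adding exponents of each base unit: kg: 1, m: 2, s: -2
SI base units of heat: kg·m²/s²

The claimed units kg·m³/s² (exponents kg: 1, m: 3, s: -2) do not match the derived units kg·m²/s² (exponents kg: 1, m: 2, s: -2), so the claim is incorrect.

Answer: No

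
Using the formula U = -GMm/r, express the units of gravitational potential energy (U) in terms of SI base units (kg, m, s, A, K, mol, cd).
Units of each symbol in U = -GMm/r:
  G (gravitational constant): m³/(kg·s²)
  M (mass): kg
  m (mass): kg
  r (distance): m  → in the denominator, contributes 1/m
  The minus sign does not affect the units.

Multiplying the contributions: [m³/(kg·s²)] · [kg] · [kg] · [1/m]
Adding exponents of each base unit: kg: 1, m: 2, s: -2
SI base units of gravitational potential energy: kg·m²/s²

Answer: kg·m²/s²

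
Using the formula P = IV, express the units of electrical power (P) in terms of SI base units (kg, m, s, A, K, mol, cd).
Units of each symbol in P = IV:
  I (current): A
  V (voltage, in volts): kg·m²/(s³·A)

Multiplying the contributions: [A] · [kg·m²/(s³·A)]
Adding exponents of each base unit: kg: 1, m: 2, s: -3
SI base units of electrical power: kg·m²/s³

Answer: kg·m²/s³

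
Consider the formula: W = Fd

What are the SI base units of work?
Units of each symbol in W = Fd:
  F (force): kg·m/s²
  d (displacement): m

Multiplying the contributions: [kg·m/s²] · [m]
Adding exponents of each base unit: kg: 1, m: 2, s: -2
SI base units of work: kg·m²/s²

Answer: kg·m²/s²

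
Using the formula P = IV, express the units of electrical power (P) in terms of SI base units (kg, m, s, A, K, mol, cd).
Units of each symbol in P = IV:
  I (current): A
  V (voltage, in volts): kg·m²/(s³·A)

Multiplying the contributions: [A] · [kg·m²/(s³·A)]
Adding exponents of each base unit: kg: 1, m: 2, s: -3
SI base units of electrical power: kg·m²/s³

Answer: kg·m²/s³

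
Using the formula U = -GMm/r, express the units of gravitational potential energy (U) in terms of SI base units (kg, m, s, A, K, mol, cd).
Units of each symbol in U = -GMm/r:
  G (gravitational constant): m³/(kg·s²)
  M (mass): kg
  m (mass): kg
  r (distance): m  → in the denominator, contributes 1/m
  The minus sign does not affect the units.

Multiplying the contributions: [m³/(kg·s²)] · [kg] · [kg] · [1/m]
Adding exponents of each base unit: kg: 1, m: 2, s: -2
SI base units of gravitational potential energy: kg·m²/s²

Answer: kg·m²/s²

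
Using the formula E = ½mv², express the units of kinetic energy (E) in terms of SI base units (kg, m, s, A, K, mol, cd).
Units of each symbol in E = ½mv²:
  m (mass): kg
  v (speed): m/s  → to the power 2, contributes m²/s²
  The factor ½ is dimensionless.

Multiplying the contributions: [kg] · [m²/s²]
Adding exponents of each base unit: kg: 1, m: 2, s: -2
SI base units of kinetic energy: kg·m²/s²

Answer: kg·m²/s²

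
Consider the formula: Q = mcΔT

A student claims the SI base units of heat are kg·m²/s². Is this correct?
Units of each symbol in Q = mcΔT:
  m (mass): kg
  c (specific heat capacity, in J/(kg·K)): m²/(s²·K)
  ΔT (temperature change): K

Multiplying the contributions: [kg] · [m²/(s²·K)] · [K]
Adding exponents of each base unit: kg: 1, m: 2, s: -2
SI base units of heat: kg·m²/s²

The claimed units kg·m²/s² match the derived units, so the claim is correct.

Answer: Yes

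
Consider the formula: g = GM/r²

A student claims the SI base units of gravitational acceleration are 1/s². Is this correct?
Units of each symbol in g = GM/r²:
  G (gravitational constant): m³/(kg·s²)
  M (mass): kg
  r (distance): m  → to the power 2 in the denominator, contributes 1/m²

Multiplying the contributions: [m³/(kg·s²)] · [kg] · [1/m²]
Adding exponents of each base unit: m: 1, s: -2
SI base units of gravitational acceleration: m/s²

The claimed units 1/s² (exponents s: -2) do not match the derived units m/s² (exponents m: 1, s: -2), so the claim is incorrect.

Answer: No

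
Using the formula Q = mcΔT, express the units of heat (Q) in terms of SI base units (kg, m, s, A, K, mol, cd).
Units of each symbol in Q = mcΔT:
  m (mass): kg
  c (specific heat capacity, in J/(kg·K)): m²/(s²·K)
  ΔT (temperature change): K

Multiplying the contributions: [kg] · [m²/(s²·K)] · [K]
Adding exponents of each base unit: kg: 1, m: 2, s: -2
SI base units of heat: kg·m²/s²

Answer: kg·m²/s²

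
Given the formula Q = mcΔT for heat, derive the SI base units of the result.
Units of each symbol in Q = mcΔT:
  m (mass): kg
  c (specific heat capacity, in J/(kg·K)): m²/(s²·K)
  ΔT (temperature change): K

Multiplying the contributions: [kg] · [m²/(s²·K)] · [K]
Adding exponents of each base unit: kg: 1, m: 2, s: -2
SI base units of heat: kg·m²/s²

Answer: kg·m²/s²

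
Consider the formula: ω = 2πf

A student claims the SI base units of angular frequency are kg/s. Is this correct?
Units of each symbol in ω = 2πf:
  f (frequency): 1/s
  The factor 2π is dimensionless.

Multiplying the contributions: [1/s]
Adding exponents of each base unit: s: -1
SI base units of angular frequency: 1/s

The claimed units kg/s (exponents kg: 1, s: -1) do not match the derived units 1/s (exponents s: -1), so the claim is incorrect.

Answer: No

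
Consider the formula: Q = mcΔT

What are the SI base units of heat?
Units of each symbol in Q = mcΔT:
  m (mass): kg
  c (specific heat capacity, in J/(kg·K)): m²/(s²·K)
  ΔT (temperature change): K

Multiplying the contributions: [kg] · [m²/(s²·K)] · [K]
Adding exponents of each base unit: kg: 1, m: 2, s: -2
SI base units of heat: kg·m²/s²

Answer: kg·m²/s²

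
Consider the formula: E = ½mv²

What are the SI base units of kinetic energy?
Units of each symbol in E = ½mv²:
  m (mass): kg
  v (speed): m/s  → to the power 2, contributes m²/s²
  The factor ½ is dimensionless.

Multiplying the contributions: [kg] · [m²/s²]
Adding exponents of each base unit: kg: 1, m: 2, s: -2
SI base units of kinetic energy: kg·m²/s²

Answer: kg·m²/s²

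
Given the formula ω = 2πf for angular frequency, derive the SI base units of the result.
Units of each symbol in ω = 2πf:
  f (frequency): 1/s
  The factor 2π is dimensionless.

Multiplying the contributions: [1/s]
Adding exponents of each base unit: s: -1
SI base units of angular frequency: 1/s

Answer: 1/s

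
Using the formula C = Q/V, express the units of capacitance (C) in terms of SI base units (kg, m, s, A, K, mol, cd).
Units of each symbol in C = Q/V:
  Q (charge, in coulombs): s·A
  V (voltage, in volts): kg·m²/(s³·A)  → in the denominator, contributes s³·A/(kg·m²)

Multiplying the contributions: [s·A] · [s³·A/(kg·m²)]
Adding exponents of each base unit: kg: -1, m: -2, s: 4, A: 2
SI base units of capacitance: s⁴·A²/(kg·m²)

Answer: s⁴·A²/(kg·m²)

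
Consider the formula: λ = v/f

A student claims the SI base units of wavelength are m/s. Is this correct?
Units of each symbol in λ = v/f:
  v (wave speed): m/s
  f (frequency): 1/s  → in the denominator, contributes s

Multiplying the contributions: [m/s] · [s]
Adding exponents of each base unit: m: 1
SI base units of wavelength: m

The claimed units m/s (exponents m: 1, s: -1) do not match the derived units m (exponents m: 1), so the claim is incorrect.

Answer: No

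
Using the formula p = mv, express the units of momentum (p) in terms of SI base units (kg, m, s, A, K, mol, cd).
Units of each symbol in p = mv:
  m (mass): kg
  v (velocity): m/s

Multiplying the contributions: [kg] · [m/s]
Adding exponents of each base unit: kg: 1, m: 1, s: -1
SI base units of momentum: kg·m/s

Answer: kg·m/s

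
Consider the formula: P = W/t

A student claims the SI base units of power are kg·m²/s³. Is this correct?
Units of each symbol in P = W/t:
  W (work): kg·m²/s²
  t (time): s  → in the denominator, contributes 1/s

Multiplying the contributions: [kg·m²/s²] · [1/s]
Adding exponents of each base unit: kg: 1, m: 2, s: -3
SI base units of power: kg·m²/s³

The claimed units kg·m²/s³ match the derived units, so the claim is correct.

Answer: Yes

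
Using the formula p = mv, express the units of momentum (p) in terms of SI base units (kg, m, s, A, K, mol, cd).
Units of each symbol in p = mv:
  m (mass): kg
  v (velocity): m/s

Multiplying the contributions: [kg] · [m/s]
Adding exponents of each base unit: kg: 1, m: 1, s: -1
SI base units of momentum: kg·m/s

Answer: kg·m/s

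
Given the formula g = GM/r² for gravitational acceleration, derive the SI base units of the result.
Units of each symbol in g = GM/r²:
  G (gravitational constant): m³/(kg·s²)
  M (mass): kg
  r (distance): m  → to the power 2 in the denominator, contributes 1/m²

Multiplying the contributions: [m³/(kg·s²)] · [kg] · [1/m²]
Adding exponents of each base unit: m: 1, s: -2
SI base units of gravitational acceleration: m/s²

Answer: m/s²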